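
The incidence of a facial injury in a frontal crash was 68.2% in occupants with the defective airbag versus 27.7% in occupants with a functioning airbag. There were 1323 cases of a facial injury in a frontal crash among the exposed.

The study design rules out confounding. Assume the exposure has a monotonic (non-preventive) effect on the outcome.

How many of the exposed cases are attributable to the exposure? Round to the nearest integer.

p₁ = 0.682, p₀ = 0.277.
PN = (p₁ − p₀)/p₁ = (0.682 − 0.277) / 0.682 ≈ 0.59384.
Attributable cases ≈ PN × (exposed cases) = 0.59384 × 1323 ≈ 785.65.

about 786 cases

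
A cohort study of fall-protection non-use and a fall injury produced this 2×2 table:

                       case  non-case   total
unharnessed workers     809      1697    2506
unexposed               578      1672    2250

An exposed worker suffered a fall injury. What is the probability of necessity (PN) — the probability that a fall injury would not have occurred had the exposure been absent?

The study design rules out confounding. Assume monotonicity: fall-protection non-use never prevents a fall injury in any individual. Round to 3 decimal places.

p₁ = P(outcome | exposed) = 809/2506 = 0.32283
p₀ = P(outcome | unexposed) = 578/2250 = 0.25689
Under exogeneity and monotonicity, PN = (p₁ − p₀) / p₁.
PN = (0.32283 − 0.25689) / 0.32283 = 0.065936 / 0.32283 ≈ 0.2042

PN ≈ 0.204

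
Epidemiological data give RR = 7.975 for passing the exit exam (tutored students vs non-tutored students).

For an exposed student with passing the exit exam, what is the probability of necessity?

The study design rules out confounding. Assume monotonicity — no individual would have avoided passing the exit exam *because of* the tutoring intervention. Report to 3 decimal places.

Under exogeneity and monotonicity, PN = (RR − 1) / RR = 1 − 1/RR.
PN = (7.975 − 1) / 7.975 = 6.975 / 7.975 ≈ 0.8746

PN ≈ 0.875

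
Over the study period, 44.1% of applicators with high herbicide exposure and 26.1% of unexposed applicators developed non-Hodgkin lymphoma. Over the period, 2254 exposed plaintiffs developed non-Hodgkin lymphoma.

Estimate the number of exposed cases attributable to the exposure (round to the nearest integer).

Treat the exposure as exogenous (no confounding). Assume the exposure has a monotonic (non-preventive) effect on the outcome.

p₁ = 0.441, p₀ = 0.261.
PN = (p₁ − p₀)/p₁ = (0.441 − 0.261) / 0.441 ≈ 0.40816.
Attributable cases ≈ PN × (exposed cases) = 0.40816 × 2254 ≈ 920.00.

about 920 cases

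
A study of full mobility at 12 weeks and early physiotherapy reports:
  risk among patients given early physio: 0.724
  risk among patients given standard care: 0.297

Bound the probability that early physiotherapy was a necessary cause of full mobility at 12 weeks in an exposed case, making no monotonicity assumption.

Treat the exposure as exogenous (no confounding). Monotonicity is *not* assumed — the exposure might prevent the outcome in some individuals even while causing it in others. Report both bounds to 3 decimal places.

Let p₁ = 0.724, p₀ = 0.297.
Under exogeneity alone the bounds on PN are max{0,(p₁−p₀)/p₁} ≤ PN ≤ min{1,(1−p₀)/p₁}.
  lower = (p₁ − p₀)/p₁ = 0.427 / 0.724 ≈ 0.5898
  upper = min{1, (1 − p₀)/p₁} = 0.703 / 0.724 ≈ 0.9710

0.590 ≤ PN ≤ 0.971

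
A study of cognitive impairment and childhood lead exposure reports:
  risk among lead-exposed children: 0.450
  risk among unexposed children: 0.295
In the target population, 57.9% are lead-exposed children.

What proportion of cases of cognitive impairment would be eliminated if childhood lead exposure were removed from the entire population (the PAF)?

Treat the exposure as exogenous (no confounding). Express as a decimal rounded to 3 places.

Let p₁ = 0.45, p₀ = 0.295.
Overall risk P(Y=1) = π·p₁ + (1−π)·p₀ = 0.579×0.45 + 0.421×0.295 = 0.38475.
Under exogeneity, PAF = [P(Y=1) − p₀] / P(Y=1).
PAF = (0.38475 − 0.295) / 0.38475 ≈ 0.2333

PAF ≈ 0.233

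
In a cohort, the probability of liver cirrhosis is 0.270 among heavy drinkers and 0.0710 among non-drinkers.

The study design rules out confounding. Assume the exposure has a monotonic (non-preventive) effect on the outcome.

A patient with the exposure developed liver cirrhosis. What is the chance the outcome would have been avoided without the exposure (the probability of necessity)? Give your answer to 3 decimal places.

PN ≈ 0.737

Let p₁ = 0.27, p₀ = 0.071.
Under exogeneity and monotonicity, PN = (p₁ − p₀) / p₁.
PN = (0.27 − 0.071) / 0.27 = 0.199 / 0.27 ≈ 0.7370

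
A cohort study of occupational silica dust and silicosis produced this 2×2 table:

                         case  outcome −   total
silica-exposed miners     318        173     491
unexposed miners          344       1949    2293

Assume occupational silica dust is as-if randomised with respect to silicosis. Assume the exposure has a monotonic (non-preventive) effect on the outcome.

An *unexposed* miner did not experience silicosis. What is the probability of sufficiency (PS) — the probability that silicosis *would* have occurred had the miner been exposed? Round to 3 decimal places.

p₁ = P(outcome | exposed) = 318/491 = 0.64766
p₀ = P(outcome | unexposed) = 344/2293 = 0.15002
Under exogeneity and monotonicity, PS = (p₁ − p₀) / (1 − p₀).
PS = (0.64766 − 0.15002) / (1 − 0.15002) = 0.49764 / 0.84998 ≈ 0.5855

PS ≈ 0.585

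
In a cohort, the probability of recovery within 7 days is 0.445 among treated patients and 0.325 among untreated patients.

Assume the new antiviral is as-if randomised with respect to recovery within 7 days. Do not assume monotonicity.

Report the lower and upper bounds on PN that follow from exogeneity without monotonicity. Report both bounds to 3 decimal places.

Let p₁ = 0.445, p₀ = 0.325.
Under exogeneity alone the bounds on PN are max{0,(p₁−p₀)/p₁} ≤ PN ≤ min{1,(1−p₀)/p₁}.
  lower = (p₁ − p₀)/p₁ = 0.12 / 0.445 ≈ 0.2697
  upper = min{1, (1 − p₀)/p₁} = 0.675 / 0.445 ≈ 1.5169 → capped at 1

0.270 ≤ PN ≤ 1.000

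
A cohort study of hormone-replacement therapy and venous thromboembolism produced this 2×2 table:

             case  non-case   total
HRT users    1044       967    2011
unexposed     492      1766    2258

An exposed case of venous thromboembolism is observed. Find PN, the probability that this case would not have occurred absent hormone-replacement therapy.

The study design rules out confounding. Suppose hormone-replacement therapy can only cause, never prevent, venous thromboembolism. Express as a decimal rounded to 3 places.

p₁ = P(outcome | exposed) = 1044/2011 = 0.51914
p₀ = P(outcome | unexposed) = 492/2258 = 0.21789
Under exogeneity and monotonicity, PN = (p₁ − p₀) / p₁.
PN = (0.51914 − 0.21789) / 0.51914 = 0.30125 / 0.51914 ≈ 0.5803

PN ≈ 0.580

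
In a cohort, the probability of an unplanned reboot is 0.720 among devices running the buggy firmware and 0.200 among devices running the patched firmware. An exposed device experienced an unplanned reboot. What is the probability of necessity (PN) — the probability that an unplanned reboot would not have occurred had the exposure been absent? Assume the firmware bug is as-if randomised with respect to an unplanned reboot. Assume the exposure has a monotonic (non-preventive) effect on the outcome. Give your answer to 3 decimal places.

Let p₁ = 0.72, p₀ = 0.2.
Under exogeneity and monotonicity, PN = (p₁ − p₀) / p₁.
PN = (0.72 − 0.2) / 0.72 = 0.52 / 0.72 ≈ 0.7222

PN ≈ 0.722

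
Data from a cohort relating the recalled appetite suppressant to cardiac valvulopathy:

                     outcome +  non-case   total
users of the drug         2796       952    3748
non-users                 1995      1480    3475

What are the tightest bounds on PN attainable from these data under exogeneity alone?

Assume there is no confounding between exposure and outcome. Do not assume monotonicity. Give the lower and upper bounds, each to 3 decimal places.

0.230 ≤ PN ≤ 0.571

p₁ = P(outcome | exposed) = 2796/3748 = 0.746
p₀ = P(outcome | unexposed) = 1995/3475 = 0.5741
Under exogeneity alone the bounds on PN are max{0,(p₁−p₀)/p₁} ≤ PN ≤ min{1,(1−p₀)/p₁}.
  lower = (p₁ − p₀)/p₁ = 0.1719 / 0.746 ≈ 0.2304
  upper = min{1, (1 − p₀)/p₁} = 0.4259 / 0.746 ≈ 0.5709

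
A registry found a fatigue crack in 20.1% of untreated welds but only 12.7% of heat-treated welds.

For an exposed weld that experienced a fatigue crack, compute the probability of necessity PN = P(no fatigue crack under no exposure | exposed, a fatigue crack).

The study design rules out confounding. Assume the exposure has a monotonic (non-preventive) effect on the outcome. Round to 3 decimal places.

PN ≈ 0.368

p₁ = 0.201, p₀ = 0.127.
Under exogeneity and monotonicity, PN = (p₁ − p₀) / p₁.
PN = (0.201 − 0.127) / 0.201 = 0.074 / 0.201 ≈ 0.3682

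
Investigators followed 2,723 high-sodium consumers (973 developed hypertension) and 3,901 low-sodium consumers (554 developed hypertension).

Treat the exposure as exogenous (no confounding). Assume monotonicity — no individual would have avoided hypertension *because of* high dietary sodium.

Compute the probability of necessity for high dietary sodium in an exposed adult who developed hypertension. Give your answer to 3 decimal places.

PN ≈ 0.603

p₁ = P(outcome | exposed) = 973/2723 = 0.35733
p₀ = P(outcome | unexposed) = 554/3901 = 0.14201
Under exogeneity and monotonicity, PN = (p₁ − p₀) / p₁.
PN = (0.35733 − 0.14201) / 0.35733 = 0.21531 / 0.35733 ≈ 0.6026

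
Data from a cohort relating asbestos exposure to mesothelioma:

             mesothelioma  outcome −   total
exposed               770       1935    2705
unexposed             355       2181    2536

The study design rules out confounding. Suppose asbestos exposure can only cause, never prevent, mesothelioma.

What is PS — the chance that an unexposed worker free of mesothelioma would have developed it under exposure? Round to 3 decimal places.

p₁ = P(outcome | exposed) = 770/2705 = 0.28466
p₀ = P(outcome | unexposed) = 355/2536 = 0.13998
Under exogeneity and monotonicity, PS = (p₁ − p₀) / (1 − p₀).
PS = (0.28466 − 0.13998) / (1 − 0.13998) = 0.14467 / 0.86002 ≈ 0.1682

PS ≈ 0.168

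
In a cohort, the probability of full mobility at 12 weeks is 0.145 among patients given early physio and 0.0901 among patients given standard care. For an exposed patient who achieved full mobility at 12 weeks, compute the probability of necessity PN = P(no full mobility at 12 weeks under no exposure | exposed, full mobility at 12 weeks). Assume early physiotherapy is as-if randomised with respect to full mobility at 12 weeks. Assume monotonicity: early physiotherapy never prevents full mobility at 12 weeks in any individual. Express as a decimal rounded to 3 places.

Let p₁ = 0.145, p₀ = 0.0901.
Under exogeneity and monotonicity, PN = (p₁ − p₀) / p₁.
PN = (0.145 − 0.0901) / 0.145 = 0.0549 / 0.145 ≈ 0.3786

PN ≈ 0.379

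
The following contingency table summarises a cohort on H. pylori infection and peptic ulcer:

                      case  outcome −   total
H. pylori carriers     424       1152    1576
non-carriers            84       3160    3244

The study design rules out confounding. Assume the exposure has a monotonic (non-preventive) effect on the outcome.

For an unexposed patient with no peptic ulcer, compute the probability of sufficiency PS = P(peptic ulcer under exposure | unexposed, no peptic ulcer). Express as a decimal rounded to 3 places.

PS ≈ 0.250

p₁ = P(outcome | exposed) = 424/1576 = 0.26904
p₀ = P(outcome | unexposed) = 84/3244 = 0.025894
Under exogeneity and monotonicity, PS = (p₁ − p₀)/(1 − p₀).
PS = (0.26904 − 0.025894) / 0.97411 ≈ 0.2496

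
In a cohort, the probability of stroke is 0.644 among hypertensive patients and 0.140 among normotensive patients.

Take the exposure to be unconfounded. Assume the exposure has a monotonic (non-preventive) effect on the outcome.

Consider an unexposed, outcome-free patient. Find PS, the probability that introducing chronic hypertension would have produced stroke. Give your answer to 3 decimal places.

Let p₁ = 0.644, p₀ = 0.14.
Under exogeneity and monotonicity, PS = (p₁ − p₀) / (1 − p₀).
PS = (0.644 − 0.14) / (1 − 0.14) = 0.504 / 0.86 ≈ 0.5860

PS ≈ 0.586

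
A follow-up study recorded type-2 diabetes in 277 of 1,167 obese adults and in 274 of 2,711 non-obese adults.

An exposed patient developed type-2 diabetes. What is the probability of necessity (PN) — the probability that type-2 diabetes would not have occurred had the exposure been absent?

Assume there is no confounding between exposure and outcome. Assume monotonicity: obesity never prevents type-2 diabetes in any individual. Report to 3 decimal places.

p₁ = P(outcome | exposed) = 277/1167 = 0.23736
p₀ = P(outcome | unexposed) = 274/2711 = 0.10107
Under exogeneity and monotonicity, PN = (p₁ − p₀) / p₁.
PN = (0.23736 − 0.10107) / 0.23736 = 0.13629 / 0.23736 ≈ 0.5742

PN ≈ 0.574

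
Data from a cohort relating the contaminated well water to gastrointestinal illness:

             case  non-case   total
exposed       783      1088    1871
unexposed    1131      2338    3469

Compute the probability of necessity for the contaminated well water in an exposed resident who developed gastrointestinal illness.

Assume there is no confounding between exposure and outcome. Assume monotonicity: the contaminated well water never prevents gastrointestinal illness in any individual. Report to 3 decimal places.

p₁ = P(outcome | exposed) = 783/1871 = 0.41849
p₀ = P(outcome | unexposed) = 1131/3469 = 0.32603
Under exogeneity and monotonicity, PN = (p₁ − p₀)/p₁.
PN = (0.41849 − 0.32603) / 0.41849 ≈ 0.2209

PN ≈ 0.221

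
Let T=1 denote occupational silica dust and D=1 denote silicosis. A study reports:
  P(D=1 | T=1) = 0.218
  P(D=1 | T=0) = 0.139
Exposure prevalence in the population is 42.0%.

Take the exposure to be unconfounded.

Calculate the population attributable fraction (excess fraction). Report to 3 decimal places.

PAF ≈ 0.193

Let p₁ = 0.218, p₀ = 0.139.
Overall risk P(Y=1) = π·p₁ + (1−π)·p₀ = 0.42×0.218 + 0.58×0.139 = 0.17218.
Under exogeneity, PAF = [P(Y=1) − p₀] / P(Y=1).
PAF = (0.17218 − 0.139) / 0.17218 ≈ 0.1927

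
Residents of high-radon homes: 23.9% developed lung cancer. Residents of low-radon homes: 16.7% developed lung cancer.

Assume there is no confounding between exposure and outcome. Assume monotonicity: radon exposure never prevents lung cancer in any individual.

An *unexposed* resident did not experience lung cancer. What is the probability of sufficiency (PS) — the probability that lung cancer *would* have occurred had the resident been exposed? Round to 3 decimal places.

PS ≈ 0.086

p₁ = 0.239, p₀ = 0.167.
Under exogeneity and monotonicity, PS = (p₁ − p₀) / (1 − p₀).
PS = (0.239 − 0.167) / (1 − 0.167) = 0.072 / 0.833 ≈ 0.0864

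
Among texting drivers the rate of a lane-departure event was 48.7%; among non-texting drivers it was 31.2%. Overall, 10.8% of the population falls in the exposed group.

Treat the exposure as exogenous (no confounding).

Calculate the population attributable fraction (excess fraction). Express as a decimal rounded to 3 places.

p₁ = 0.487, p₀ = 0.312.
Overall risk P(Y=1) = π·p₁ + (1−π)·p₀ = 0.108×0.487 + 0.892×0.312 = 0.3309.
Under exogeneity, PAF = [P(Y=1) − p₀] / P(Y=1).
PAF = (0.3309 − 0.312) / 0.3309 ≈ 0.0571

PAF ≈ 0.057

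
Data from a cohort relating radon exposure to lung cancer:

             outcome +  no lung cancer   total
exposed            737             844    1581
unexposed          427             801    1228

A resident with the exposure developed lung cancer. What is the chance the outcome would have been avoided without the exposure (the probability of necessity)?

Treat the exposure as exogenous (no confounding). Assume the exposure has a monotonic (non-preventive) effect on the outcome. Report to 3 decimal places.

PN ≈ 0.254

p₁ = P(outcome | exposed) = 737/1581 = 0.46616
p₀ = P(outcome | unexposed) = 427/1228 = 0.34772
Under exogeneity and monotonicity, PN = (p₁ − p₀) / p₁.
PN = (0.46616 − 0.34772) / 0.46616 = 0.11844 / 0.46616 ≈ 0.2541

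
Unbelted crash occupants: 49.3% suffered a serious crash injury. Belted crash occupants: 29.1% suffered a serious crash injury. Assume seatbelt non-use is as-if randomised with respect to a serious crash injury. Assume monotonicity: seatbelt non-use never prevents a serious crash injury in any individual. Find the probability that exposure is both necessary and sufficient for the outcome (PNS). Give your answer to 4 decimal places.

PNS ≈ 0.2020

p₁ = 0.493, p₀ = 0.291.
Under exogeneity and monotonicity, PNS = p₁ − p₀.
PNS = 0.493 − 0.291 = 0.202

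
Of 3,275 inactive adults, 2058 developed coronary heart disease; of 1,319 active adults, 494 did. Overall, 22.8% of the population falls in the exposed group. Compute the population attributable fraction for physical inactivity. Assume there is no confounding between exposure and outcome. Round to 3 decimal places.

p₁ = P(outcome | exposed) = 2058/3275 = 0.6284
p₀ = P(outcome | unexposed) = 494/1319 = 0.37453
Overall risk P(Y=1) = π·p₁ + (1−π)·p₀ = 0.228×0.6284 + 0.772×0.37453 = 0.43241.
Under exogeneity, PAF = [P(Y=1) − p₀] / P(Y=1).
PAF = (0.43241 − 0.37453) / 0.43241 ≈ 0.1339

PAF ≈ 0.134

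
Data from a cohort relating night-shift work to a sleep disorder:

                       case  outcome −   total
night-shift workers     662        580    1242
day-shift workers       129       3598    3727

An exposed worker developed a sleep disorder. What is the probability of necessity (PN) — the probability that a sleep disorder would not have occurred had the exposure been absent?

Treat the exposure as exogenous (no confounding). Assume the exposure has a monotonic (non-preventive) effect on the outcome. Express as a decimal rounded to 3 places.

p₁ = P(outcome | exposed) = 662/1242 = 0.53301
p₀ = P(outcome | unexposed) = 129/3727 = 0.034612
Under exogeneity and monotonicity, PN = (p₁ − p₀) / p₁.
PN = (0.53301 − 0.034612) / 0.53301 = 0.4984 / 0.53301 ≈ 0.9351

PN ≈ 0.935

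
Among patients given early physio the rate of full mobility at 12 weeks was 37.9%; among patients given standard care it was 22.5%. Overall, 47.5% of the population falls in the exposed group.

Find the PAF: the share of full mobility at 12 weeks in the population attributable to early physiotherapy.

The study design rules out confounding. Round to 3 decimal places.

p₁ = 0.379, p₀ = 0.225.
Overall risk P(Y=1) = π·p₁ + (1−π)·p₀ = 0.475×0.379 + 0.525×0.225 = 0.29815.
Under exogeneity, PAF = [P(Y=1) − p₀] / P(Y=1).
PAF = (0.29815 − 0.225) / 0.29815 ≈ 0.2453

PAF ≈ 0.245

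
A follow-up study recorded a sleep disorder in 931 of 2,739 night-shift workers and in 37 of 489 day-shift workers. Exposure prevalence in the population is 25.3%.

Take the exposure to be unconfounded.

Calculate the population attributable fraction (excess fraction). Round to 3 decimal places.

p₁ = P(outcome | exposed) = 931/2739 = 0.33991
p₀ = P(outcome | unexposed) = 37/489 = 0.075665
Overall risk P(Y=1) = π·p₁ + (1−π)·p₀ = 0.253×0.33991 + 0.747×0.075665 = 0.14252.
Under exogeneity, PAF = [P(Y=1) − p₀] / P(Y=1).
PAF = (0.14252 − 0.075665) / 0.14252 ≈ 0.4691

PAF ≈ 0.469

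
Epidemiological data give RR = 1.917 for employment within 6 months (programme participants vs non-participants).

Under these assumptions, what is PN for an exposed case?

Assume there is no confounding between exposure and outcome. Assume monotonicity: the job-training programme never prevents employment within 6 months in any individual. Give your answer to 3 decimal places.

Under exogeneity and monotonicity, PN = (RR − 1) / RR = 1 − 1/RR.
PN = (1.917 − 1) / 1.917 = 0.917 / 1.917 ≈ 0.4784

PN ≈ 0.478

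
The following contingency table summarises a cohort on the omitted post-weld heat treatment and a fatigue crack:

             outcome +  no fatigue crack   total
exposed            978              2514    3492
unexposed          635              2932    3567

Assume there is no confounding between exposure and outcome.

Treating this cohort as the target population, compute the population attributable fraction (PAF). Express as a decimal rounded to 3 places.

p₁ = P(outcome | exposed) = 978/3492 = 0.28007
p₀ = P(outcome | unexposed) = 635/3567 = 0.17802
Exposure prevalence π = 3492/7059 = 0.49469; overall risk P(Y=1) = 0.2285.
Under exogeneity, PAF = [P(Y=1) − p₀]/P(Y=1).
PAF = (0.2285 − 0.17802) / 0.2285 ≈ 0.2209

PAF ≈ 0.221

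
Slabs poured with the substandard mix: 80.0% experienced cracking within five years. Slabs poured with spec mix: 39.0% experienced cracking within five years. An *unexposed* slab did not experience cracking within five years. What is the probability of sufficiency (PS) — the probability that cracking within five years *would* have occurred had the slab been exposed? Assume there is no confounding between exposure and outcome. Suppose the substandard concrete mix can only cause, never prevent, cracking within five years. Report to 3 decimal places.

PS ≈ 0.672

p₁ = 0.8, p₀ = 0.39.
Under exogeneity and monotonicity, PS = (p₁ − p₀) / (1 − p₀).
PS = (0.8 − 0.39) / (1 − 0.39) = 0.41 / 0.61 ≈ 0.6721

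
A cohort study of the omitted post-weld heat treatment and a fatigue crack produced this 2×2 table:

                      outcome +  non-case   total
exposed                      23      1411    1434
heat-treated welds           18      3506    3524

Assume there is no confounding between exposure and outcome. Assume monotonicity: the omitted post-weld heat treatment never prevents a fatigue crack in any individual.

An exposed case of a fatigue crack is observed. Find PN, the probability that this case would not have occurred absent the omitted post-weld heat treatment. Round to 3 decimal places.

PN ≈ 0.682

p₁ = P(outcome | exposed) = 23/1434 = 0.016039
p₀ = P(outcome | unexposed) = 18/3524 = 0.0051078
Under exogeneity and monotonicity, PN = (p₁ − p₀)/p₁.
PN = (0.016039 − 0.0051078) / 0.016039 ≈ 0.6815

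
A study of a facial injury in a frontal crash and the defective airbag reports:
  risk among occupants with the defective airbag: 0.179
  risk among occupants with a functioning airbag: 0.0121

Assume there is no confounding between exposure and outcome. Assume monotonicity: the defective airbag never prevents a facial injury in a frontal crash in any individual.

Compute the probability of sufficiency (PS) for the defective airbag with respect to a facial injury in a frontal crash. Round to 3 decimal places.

Let p₁ = 0.179, p₀ = 0.0121.
Under exogeneity and monotonicity, PS = (p₁ − p₀) / (1 − p₀).
PS = (0.179 − 0.0121) / (1 − 0.0121) = 0.1669 / 0.9879 ≈ 0.1689

PS ≈ 0.169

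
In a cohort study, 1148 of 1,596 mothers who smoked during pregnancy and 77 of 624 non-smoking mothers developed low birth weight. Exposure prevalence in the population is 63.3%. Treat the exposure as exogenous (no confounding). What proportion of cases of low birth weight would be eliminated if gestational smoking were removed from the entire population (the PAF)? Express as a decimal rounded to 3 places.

PAF ≈ 0.754

p₁ = P(outcome | exposed) = 1148/1596 = 0.7193
p₀ = P(outcome | unexposed) = 77/624 = 0.1234
Overall risk P(Y=1) = π·p₁ + (1−π)·p₀ = 0.633×0.7193 + 0.367×0.1234 = 0.5006.
Under exogeneity, PAF = [P(Y=1) − p₀] / P(Y=1).
PAF = (0.5006 − 0.1234) / 0.5006 ≈ 0.7535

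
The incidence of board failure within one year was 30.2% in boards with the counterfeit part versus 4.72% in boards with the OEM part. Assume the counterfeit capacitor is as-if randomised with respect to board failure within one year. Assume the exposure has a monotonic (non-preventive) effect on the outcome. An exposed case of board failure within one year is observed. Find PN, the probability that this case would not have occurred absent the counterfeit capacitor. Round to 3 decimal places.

p₁ = 0.302, p₀ = 0.0472.
Under exogeneity and monotonicity, PN = (p₁ − p₀) / p₁.
PN = (0.302 − 0.0472) / 0.302 = 0.2548 / 0.302 ≈ 0.8437

PN ≈ 0.844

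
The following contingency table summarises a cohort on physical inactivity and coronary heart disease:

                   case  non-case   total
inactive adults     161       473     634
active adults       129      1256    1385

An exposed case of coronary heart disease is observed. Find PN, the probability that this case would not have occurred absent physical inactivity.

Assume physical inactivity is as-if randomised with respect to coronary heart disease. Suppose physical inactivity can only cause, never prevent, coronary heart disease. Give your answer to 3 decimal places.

p₁ = P(outcome | exposed) = 161/634 = 0.25394
p₀ = P(outcome | unexposed) = 129/1385 = 0.093141
Under exogeneity and monotonicity, PN = (p₁ − p₀) / p₁.
PN = (0.25394 − 0.093141) / 0.25394 = 0.1608 / 0.25394 ≈ 0.6332

PN ≈ 0.633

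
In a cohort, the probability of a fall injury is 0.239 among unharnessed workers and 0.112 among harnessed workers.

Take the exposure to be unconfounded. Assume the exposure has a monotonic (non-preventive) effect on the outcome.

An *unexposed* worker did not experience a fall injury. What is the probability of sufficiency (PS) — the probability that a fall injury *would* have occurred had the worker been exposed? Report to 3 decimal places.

Let p₁ = 0.239, p₀ = 0.112.
Under exogeneity and monotonicity, PS = (p₁ − p₀) / (1 − p₀).
PS = (0.239 − 0.112) / (1 − 0.112) = 0.127 / 0.888 ≈ 0.1430

PS ≈ 0.143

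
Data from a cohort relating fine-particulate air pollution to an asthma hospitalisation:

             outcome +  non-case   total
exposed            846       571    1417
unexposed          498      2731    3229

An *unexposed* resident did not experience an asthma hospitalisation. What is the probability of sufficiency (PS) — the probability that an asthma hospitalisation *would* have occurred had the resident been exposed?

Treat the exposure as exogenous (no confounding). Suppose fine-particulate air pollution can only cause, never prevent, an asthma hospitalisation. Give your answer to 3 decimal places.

p₁ = P(outcome | exposed) = 846/1417 = 0.59704
p₀ = P(outcome | unexposed) = 498/3229 = 0.15423
Under exogeneity and monotonicity, PS = (p₁ − p₀)/(1 − p₀).
PS = (0.59704 − 0.15423) / 0.84577 ≈ 0.5236

PS ≈ 0.524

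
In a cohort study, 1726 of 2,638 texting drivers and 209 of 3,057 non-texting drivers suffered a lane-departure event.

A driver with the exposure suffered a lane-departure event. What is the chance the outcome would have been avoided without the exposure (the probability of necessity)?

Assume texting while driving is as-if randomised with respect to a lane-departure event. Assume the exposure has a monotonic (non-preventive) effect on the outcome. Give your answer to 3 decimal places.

PN ≈ 0.896

p₁ = P(outcome | exposed) = 1726/2638 = 0.65428
p₀ = P(outcome | unexposed) = 209/3057 = 0.068368
Under exogeneity and monotonicity, PN = (p₁ − p₀) / p₁.
PN = (0.65428 − 0.068368) / 0.65428 = 0.58592 / 0.65428 ≈ 0.8955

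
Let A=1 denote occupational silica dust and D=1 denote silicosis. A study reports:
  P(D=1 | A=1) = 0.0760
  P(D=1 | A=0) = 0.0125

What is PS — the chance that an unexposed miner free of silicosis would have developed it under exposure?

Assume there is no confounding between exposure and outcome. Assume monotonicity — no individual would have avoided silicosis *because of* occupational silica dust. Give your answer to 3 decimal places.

Let p₁ = 0.076, p₀ = 0.0125.
Under exogeneity and monotonicity, PS = (p₁ − p₀) / (1 − p₀).
PS = (0.076 − 0.0125) / (1 − 0.0125) = 0.0635 / 0.9875 ≈ 0.0643

PS ≈ 0.064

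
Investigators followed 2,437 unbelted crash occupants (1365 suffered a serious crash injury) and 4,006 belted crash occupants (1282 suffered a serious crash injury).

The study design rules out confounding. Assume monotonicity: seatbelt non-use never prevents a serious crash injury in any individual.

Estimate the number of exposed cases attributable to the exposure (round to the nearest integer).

about 585 cases

p₁ = P(outcome | exposed) = 1365/2437 = 0.56011
p₀ = P(outcome | unexposed) = 1282/4006 = 0.32002
PN = (p₁ − p₀)/p₁ = (0.56011 − 0.32002) / 0.56011 ≈ 0.42865.
Attributable cases ≈ PN × (exposed cases) = 0.42865 × 1365 ≈ 585.11.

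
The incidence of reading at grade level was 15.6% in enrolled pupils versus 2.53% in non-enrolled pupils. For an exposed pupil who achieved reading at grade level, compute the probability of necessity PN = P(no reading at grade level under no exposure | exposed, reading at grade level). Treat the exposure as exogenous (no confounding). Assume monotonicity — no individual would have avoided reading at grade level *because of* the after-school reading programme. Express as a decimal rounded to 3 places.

PN ≈ 0.838

p₁ = 0.156, p₀ = 0.0253.
Under exogeneity and monotonicity, PN = (p₁ − p₀) / p₁.
PN = (0.156 − 0.0253) / 0.156 = 0.1307 / 0.156 ≈ 0.8378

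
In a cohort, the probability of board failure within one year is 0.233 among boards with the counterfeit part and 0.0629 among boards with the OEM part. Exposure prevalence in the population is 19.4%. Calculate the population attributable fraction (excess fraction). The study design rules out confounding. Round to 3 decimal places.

PAF ≈ 0.344

Let p₁ = 0.233, p₀ = 0.0629.
Overall risk P(Y=1) = π·p₁ + (1−π)·p₀ = 0.194×0.233 + 0.806×0.0629 = 0.095899.
Under exogeneity, PAF = [P(Y=1) − p₀] / P(Y=1).
PAF = (0.095899 − 0.0629) / 0.095899 ≈ 0.3441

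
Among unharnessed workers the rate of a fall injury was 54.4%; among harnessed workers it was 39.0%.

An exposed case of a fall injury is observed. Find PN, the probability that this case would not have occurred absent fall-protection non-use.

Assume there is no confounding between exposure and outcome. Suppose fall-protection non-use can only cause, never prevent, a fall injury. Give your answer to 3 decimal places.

p₁ = 0.544, p₀ = 0.39.
Under exogeneity and monotonicity, PN = (p₁ − p₀) / p₁.
PN = (0.544 − 0.39) / 0.544 = 0.154 / 0.544 ≈ 0.2831

PN ≈ 0.283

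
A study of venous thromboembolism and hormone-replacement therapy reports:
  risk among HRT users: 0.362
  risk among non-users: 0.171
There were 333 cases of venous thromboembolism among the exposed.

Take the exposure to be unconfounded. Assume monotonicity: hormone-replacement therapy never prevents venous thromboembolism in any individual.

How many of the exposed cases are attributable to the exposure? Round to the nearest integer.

Let p₁ = 0.362, p₀ = 0.171.
PN = (p₁ − p₀)/p₁ = (0.362 − 0.171) / 0.362 ≈ 0.52762.
Attributable cases ≈ PN × (exposed cases) = 0.52762 × 333 ≈ 175.70.

about 176 cases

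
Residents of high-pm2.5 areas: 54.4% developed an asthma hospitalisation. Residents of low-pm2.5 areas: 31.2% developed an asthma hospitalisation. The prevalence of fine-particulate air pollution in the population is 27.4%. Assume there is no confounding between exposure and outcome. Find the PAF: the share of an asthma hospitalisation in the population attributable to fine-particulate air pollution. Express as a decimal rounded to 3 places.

p₁ = 0.544, p₀ = 0.312.
Overall risk P(Y=1) = π·p₁ + (1−π)·p₀ = 0.274×0.544 + 0.726×0.312 = 0.37557.
Under exogeneity, PAF = [P(Y=1) − p₀] / P(Y=1).
PAF = (0.37557 − 0.312) / 0.37557 ≈ 0.1693

PAF ≈ 0.169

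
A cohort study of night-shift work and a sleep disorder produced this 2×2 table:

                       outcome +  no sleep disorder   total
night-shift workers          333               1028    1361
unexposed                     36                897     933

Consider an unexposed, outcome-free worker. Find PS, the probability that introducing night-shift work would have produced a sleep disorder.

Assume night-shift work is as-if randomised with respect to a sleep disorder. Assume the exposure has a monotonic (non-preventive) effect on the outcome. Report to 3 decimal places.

PS ≈ 0.214

p₁ = P(outcome | exposed) = 333/1361 = 0.24467
p₀ = P(outcome | unexposed) = 36/933 = 0.038585
Under exogeneity and monotonicity, PS = (p₁ − p₀)/(1 − p₀).
PS = (0.24467 − 0.038585) / 0.96141 ≈ 0.2144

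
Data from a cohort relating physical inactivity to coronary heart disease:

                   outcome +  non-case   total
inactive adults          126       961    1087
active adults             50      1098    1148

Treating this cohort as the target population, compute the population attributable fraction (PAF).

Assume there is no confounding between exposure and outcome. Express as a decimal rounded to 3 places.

p₁ = P(outcome | exposed) = 126/1087 = 0.11592
p₀ = P(outcome | unexposed) = 50/1148 = 0.043554
Exposure prevalence π = 1087/2235 = 0.48635; overall risk P(Y=1) = 0.078747.
Under exogeneity, PAF = [P(Y=1) − p₀]/P(Y=1).
PAF = (0.078747 − 0.043554) / 0.078747 ≈ 0.4469

PAF ≈ 0.447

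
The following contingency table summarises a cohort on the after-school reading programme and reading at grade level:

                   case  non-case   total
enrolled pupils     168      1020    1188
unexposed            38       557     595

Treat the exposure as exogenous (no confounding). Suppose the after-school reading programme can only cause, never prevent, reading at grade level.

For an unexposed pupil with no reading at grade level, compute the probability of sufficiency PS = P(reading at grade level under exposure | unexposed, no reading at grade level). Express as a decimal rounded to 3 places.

p₁ = P(outcome | exposed) = 168/1188 = 0.14141
p₀ = P(outcome | unexposed) = 38/595 = 0.063866
Under exogeneity and monotonicity, PS = (p₁ − p₀)/(1 − p₀).
PS = (0.14141 − 0.063866) / 0.93613 ≈ 0.0828

PS ≈ 0.083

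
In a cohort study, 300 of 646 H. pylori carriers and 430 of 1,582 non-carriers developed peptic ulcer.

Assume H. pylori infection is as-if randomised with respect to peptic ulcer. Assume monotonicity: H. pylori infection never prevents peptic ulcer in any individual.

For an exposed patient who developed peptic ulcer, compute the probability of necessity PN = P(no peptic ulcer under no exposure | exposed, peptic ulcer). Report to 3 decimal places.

p₁ = P(outcome | exposed) = 300/646 = 0.4644
p₀ = P(outcome | unexposed) = 430/1582 = 0.27181
Under exogeneity and monotonicity, PN = (p₁ − p₀) / p₁.
PN = (0.4644 − 0.27181) / 0.4644 = 0.19259 / 0.4644 ≈ 0.4147

PN ≈ 0.415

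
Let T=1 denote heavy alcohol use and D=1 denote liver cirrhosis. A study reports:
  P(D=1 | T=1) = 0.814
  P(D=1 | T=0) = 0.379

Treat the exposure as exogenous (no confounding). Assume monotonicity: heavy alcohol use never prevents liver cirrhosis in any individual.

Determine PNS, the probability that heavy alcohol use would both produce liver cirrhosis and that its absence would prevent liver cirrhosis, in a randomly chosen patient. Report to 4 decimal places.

PNS ≈ 0.4350

Let p₁ = 0.814, p₀ = 0.379.
Under exogeneity and monotonicity, PNS = p₁ − p₀.
PNS = 0.814 − 0.379 = 0.435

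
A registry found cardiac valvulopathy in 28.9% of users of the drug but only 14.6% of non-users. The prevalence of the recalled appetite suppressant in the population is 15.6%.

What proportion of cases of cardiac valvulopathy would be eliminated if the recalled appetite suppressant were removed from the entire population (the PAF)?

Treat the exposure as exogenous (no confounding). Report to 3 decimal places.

p₁ = 0.289, p₀ = 0.146.
Overall risk P(Y=1) = π·p₁ + (1−π)·p₀ = 0.156×0.289 + 0.844×0.146 = 0.16831.
Under exogeneity, PAF = [P(Y=1) − p₀] / P(Y=1).
PAF = (0.16831 − 0.146) / 0.16831 ≈ 0.1325

PAF ≈ 0.133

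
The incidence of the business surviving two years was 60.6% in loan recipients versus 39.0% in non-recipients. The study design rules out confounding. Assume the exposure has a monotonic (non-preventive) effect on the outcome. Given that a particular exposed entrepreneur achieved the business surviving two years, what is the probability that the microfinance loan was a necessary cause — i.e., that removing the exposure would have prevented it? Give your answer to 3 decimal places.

PN ≈ 0.356

p₁ = 0.606, p₀ = 0.39.
Under exogeneity and monotonicity, PN = (p₁ − p₀) / p₁.
PN = (0.606 − 0.39) / 0.606 = 0.216 / 0.606 ≈ 0.3564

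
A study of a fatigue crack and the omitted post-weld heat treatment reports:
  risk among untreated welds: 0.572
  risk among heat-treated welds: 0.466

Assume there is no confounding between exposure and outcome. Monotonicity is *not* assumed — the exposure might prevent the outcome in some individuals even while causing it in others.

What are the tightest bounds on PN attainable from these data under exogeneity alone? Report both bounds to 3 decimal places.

Let p₁ = 0.572, p₀ = 0.466.
Under exogeneity alone the bounds on PN are max{0,(p₁−p₀)/p₁} ≤ PN ≤ min{1,(1−p₀)/p₁}.
  lower = (p₁ − p₀)/p₁ = 0.106 / 0.572 ≈ 0.1853
  upper = min{1, (1 − p₀)/p₁} = 0.534 / 0.572 ≈ 0.9336

0.185 ≤ PN ≤ 0.934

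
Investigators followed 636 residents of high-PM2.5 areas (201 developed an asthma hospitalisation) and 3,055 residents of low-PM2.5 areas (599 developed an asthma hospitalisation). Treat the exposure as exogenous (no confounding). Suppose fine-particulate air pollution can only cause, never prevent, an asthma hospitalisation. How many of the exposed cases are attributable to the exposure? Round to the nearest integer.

about 76 cases

p₁ = P(outcome | exposed) = 201/636 = 0.31604
p₀ = P(outcome | unexposed) = 599/3055 = 0.19607
PN = (p₁ − p₀)/p₁ = (0.31604 − 0.19607) / 0.31604 ≈ 0.37959.
Attributable cases ≈ PN × (exposed cases) = 0.37959 × 201 ≈ 76.30.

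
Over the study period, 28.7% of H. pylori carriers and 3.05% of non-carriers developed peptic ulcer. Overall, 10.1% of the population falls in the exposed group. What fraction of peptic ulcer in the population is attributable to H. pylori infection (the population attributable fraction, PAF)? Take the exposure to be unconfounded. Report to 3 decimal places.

PAF ≈ 0.459

p₁ = 0.287, p₀ = 0.0305.
Overall risk P(Y=1) = π·p₁ + (1−π)·p₀ = 0.101×0.287 + 0.899×0.0305 = 0.056406.
Under exogeneity, PAF = [P(Y=1) − p₀] / P(Y=1).
PAF = (0.056406 − 0.0305) / 0.056406 ≈ 0.4593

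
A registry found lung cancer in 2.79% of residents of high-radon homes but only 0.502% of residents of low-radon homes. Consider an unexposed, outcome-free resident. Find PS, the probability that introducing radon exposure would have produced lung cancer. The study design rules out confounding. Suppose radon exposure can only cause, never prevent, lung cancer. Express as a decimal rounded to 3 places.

PS ≈ 0.023

p₁ = 0.0279, p₀ = 0.00502.
Under exogeneity and monotonicity, PS = (p₁ − p₀) / (1 − p₀).
PS = (0.0279 − 0.00502) / (1 − 0.00502) = 0.02288 / 0.99498 ≈ 0.0230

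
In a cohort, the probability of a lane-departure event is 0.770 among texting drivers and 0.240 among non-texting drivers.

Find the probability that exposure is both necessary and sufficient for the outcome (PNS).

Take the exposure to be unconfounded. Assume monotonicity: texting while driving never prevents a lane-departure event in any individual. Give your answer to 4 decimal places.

PNS ≈ 0.5300

Let p₁ = 0.77, p₀ = 0.24.
Under exogeneity and monotonicity, PNS = p₁ − p₀.
PNS = 0.77 − 0.24 = 0.53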